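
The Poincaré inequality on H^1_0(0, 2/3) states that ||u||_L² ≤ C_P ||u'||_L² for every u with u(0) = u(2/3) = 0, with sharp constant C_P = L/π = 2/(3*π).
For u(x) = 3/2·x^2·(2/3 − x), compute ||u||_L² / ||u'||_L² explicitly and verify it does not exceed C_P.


||u||_L² / ||u'||_L² = sqrt(14)/21 < C_P = 2/(3*π).

u(x) = 3/2·x^2·(2/3 − x), so u'(x) = x*(4 - 9*x)/2.
u(x) = 3/2·x^2·(2/3 − x) vanishes at x = 0 and x = 2/3, so u ∈ H^1_0(0, 2/3). Differentiate via the product rule and integrate the resulting polynomials term by term.
  ∫_0^2/3 u² dx = ∫_0^2/3 (9*x^6/4 - 3*x^5 + x^4) dx. Term by term:
    ∫_0^2/3 9*x^6/4 dx = 32/1701;  ∫_0^2/3 -3*x^5 dx = -32/729;  ∫_0^2/3 x^4 dx = 32/1215.
  Sum: 32/1701 − 32/729 + 32/1215 = 32/25515.
  ∫_0^2/3 (u')² dx = ∫_0^2/3 (81*x^4/4 - 18*x^3 + 4*x^2) dx. Term by term:
    ∫_0^2/3 81*x^4/4 dx = 8/15;  ∫_0^2/3 -18*x^3 dx = -8/9;  ∫_0^2/3 4*x^2 dx = 32/81.
  Sum: 8/15 − 8/9 + 32/81 = 16/405.
∫_0^2/3 u² dx = 32/25515, so ||u||_L² = 4*sqrt(70)/945.
∫_0^2/3 (u')² dx = 16/405, so ||u'||_L² = 4*sqrt(5)/45.
Ratio ||u||_L² / ||u'||_L² = sqrt(14)/21.
Sharp Poincaré constant on H^1_0(0, 2/3) is C_P = L/π = 2/(3*π), achieved by sin(3*π/2·x).
A polynomial bump cannot attain the sharp Poincaré constant (only the first sine eigenfunction does), so the ratio is strictly less than C_P, consistent with ||u||_L² ≤ C_P ||u'||_L².


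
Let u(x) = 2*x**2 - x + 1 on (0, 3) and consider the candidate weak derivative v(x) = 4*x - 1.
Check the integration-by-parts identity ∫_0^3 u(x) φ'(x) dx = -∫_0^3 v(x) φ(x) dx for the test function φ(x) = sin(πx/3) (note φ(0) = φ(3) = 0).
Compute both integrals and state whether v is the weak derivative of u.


LHS = -30/π, RHS = -30/π. Yes, v = u' weakly.

u(x) = 2*x**2 - x + 1, classical derivative u'(x) = 4*x - 1.
φ(x) = sin(πx/3), so φ'(x) = π*cos(π*x/3)/3.
Note φ(0) = φ(3) = 0, so the boundary term u·φ vanishes.
LHS = ∫_0^3 u(x) φ'(x) dx = ∫_0^3 (2*π*x^2*cos(π*x/3)/3 - π*x*cos(π*x/3)/3 + π*cos(π*x/3)/3) dx. Term by term:
  ∫_0^3 π*cos(π*x/3)/3 dx = 0;  ∫_0^3 -π*x*cos(π*x/3)/3 dx = 6/π;  ∫_0^3 2*π*x^2*cos(π*x/3)/3 dx = -36/π.
Sum: 0 + 6/π − 36/π = -30/π.
So LHS = -30/π.
∫_0^3 v(x) φ(x) dx = ∫_0^3 (4*x*sin(π*x/3) - sin(π*x/3)) dx. Term by term:
  ∫_0^3 -sin(π*x/3) dx = -6/π;  ∫_0^3 4*x*sin(π*x/3) dx = 36/π.
Sum: -6/π + 36/π = 30/π.
So RHS = -∫_0^3 v(x) φ(x) dx = -30/π.
LHS = RHS, so the identity holds for this test φ.
Moreover u is smooth here and v(x) = u'(x) = 4*x - 1 pointwise, so the identity holds for every test function. Hence v is the weak derivative of u.


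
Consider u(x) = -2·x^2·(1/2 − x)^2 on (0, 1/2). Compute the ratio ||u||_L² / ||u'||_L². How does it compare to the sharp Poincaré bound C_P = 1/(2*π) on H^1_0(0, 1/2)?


||u||_L² / ||u'||_L² = sqrt(3)/12 < C_P = 1/(2*π).

u(x) = -2·x^2·(1/2 − x)^2, so u'(x) = x*(-8*x^2 + 6*x - 1).
u(x) = -2·x^2·(1/2 − x)^2 vanishes at x = 0 and x = 1/2, so u ∈ H^1_0(0, 1/2). Differentiate via the product rule and integrate the resulting polynomials term by term.
  ∫_0^1/2 u² dx = ∫_0^1/2 (4*x^8 - 8*x^7 + 6*x^6 - 2*x^5 + x^4/4) dx. Term by term:
    ∫_0^1/2 4*x^8 dx = 1/1152;  ∫_0^1/2 -8*x^7 dx = -1/256;  ∫_0^1/2 6*x^6 dx = 3/448;
    ∫_0^1/2 -2*x^5 dx = -1/192;  ∫_0^1/2 x^4/4 dx = 1/640.
  Sum: 1/1152 − 1/256 + 3/448 − 1/192 + 1/640 = 1/80640.
  ∫_0^1/2 (u')² dx = ∫_0^1/2 (64*x^6 - 96*x^5 + 52*x^4 - 12*x^3 + x^2) dx. Term by term:
    ∫_0^1/2 64*x^6 dx = 1/14;  ∫_0^1/2 -96*x^5 dx = -1/4;  ∫_0^1/2 52*x^4 dx = 13/40;
    ∫_0^1/2 -12*x^3 dx = -3/16;  ∫_0^1/2 x^2 dx = 1/24.
  Sum: 1/14 − 1/4 + 13/40 − 3/16 + 1/24 = 1/1680.
∫_0^1/2 u² dx = 1/80640, so ||u||_L² = sqrt(35)/1680.
∫_0^1/2 (u')² dx = 1/1680, so ||u'||_L² = sqrt(105)/420.
Ratio ||u||_L² / ||u'||_L² = sqrt(3)/12.
Sharp Poincaré constant on H^1_0(0, 1/2) is C_P = L/π = 1/(2*π), achieved by sin(2*π·x).
A polynomial bump cannot attain the sharp Poincaré constant (only the first sine eigenfunction does), so the ratio is strictly less than C_P, consistent with ||u||_L² ≤ C_P ||u'||_L².


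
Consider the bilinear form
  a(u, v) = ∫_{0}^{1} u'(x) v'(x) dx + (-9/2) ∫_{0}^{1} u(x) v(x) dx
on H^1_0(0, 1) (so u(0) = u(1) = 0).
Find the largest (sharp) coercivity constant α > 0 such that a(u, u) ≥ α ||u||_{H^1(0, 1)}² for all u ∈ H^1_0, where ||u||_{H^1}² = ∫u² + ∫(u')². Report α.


α = (-9/2 + π^2)/(1 + π^2)

Coercivity of a(·,·) on H^1_0(0, 1) means a(u, u) ≥ α ||u||_{H^1}² for every u ∈ H^1_0.
The interval has length L = 1, and Poincaré/coercivity depend only on L. Here a(u, u) = ∫(u')² + (-9/2)·∫u².
Here c = -9/2 < 0 with |c| < (π/L)² = π^2, so coercivity still holds. The condition a(u,u) ≥ α||u||_{H^1}² reads (1−α)∫(u')² ≥ (α−c)∫u². Any admissible α is ≤ 1 (rapidly oscillating u have ∫u²/∫(u')² → 0), and α = 1 would force 0 ≥ (1−c)∫u², impossible since c < 1; so 1−α > 0. By the sharp Poincaré inequality on H^1_0 of an interval of length L, ∫(u')² ≥ (π/L)²∫u² with equality for the first sine mode sin(π(x−x₀)/L) (x₀ the left endpoint), so the inequality holds for all u iff (1−α)(π/L)² ≥ α − c, i.e. α ≤ ((π/L)² + c)/((π/L)² + 1) = (1 + c(L/π)²)/(1 + (L/π)²). (Direct route, valid since c ≤ 0: Poincaré gives c∫u² ≥ c(L/π)²∫(u')², so a(u,u) ≥ (1 + c(L/π)²)∫(u')², while ||u||_{H^1}² ≤ (1 + (L/π)²)∫(u')²; dividing yields the same α.) With (π/L)² = π^2 and c = -9/2, the largest admissible constant is α = ((π/L)² + c)/((π/L)² + 1).
Simplifying, α = (-9/2 + π^2)/(1 + π^2).


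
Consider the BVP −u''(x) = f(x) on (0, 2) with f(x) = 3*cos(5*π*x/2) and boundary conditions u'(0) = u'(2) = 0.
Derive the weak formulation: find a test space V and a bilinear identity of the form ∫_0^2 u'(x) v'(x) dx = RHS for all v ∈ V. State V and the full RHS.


V = H^1(0, 2) (no boundary constraint on v; u is determined up to an additive constant); weak form: ∫_0^2 u'v' dx = ∫_0^2 (3*cos(5*π*x/2)) v dx for all v ∈ V.

Multiply both sides by a test function v and integrate from 0 to 2:
  ∫_0^2 −u''(x) v(x) dx = ∫_0^2 f(x) v(x) dx.
Integrate the LHS by parts once:
  ∫_0^2 −u'' v dx = −[u'(x) v(x)]_0^2 + ∫_0^2 u'(x) v'(x) dx.
Thus ∫_0^2 u'(x) v'(x) dx = ∫_0^2 f(x) v(x) dx + [u'(x) v(x)]_0^2.
Choose V so that boundary terms are either known or forced to vanish.
u has homogeneous Neumann: u'(0) = u'(2) = 0. So [u' v]_0^2 = 0·v(2) − 0·v(0) = 0 for any v; take V = H^1(0, 2).
Weak formulation: find u (satisfying any essential BC) such that ∫_0^2 u'(x) v'(x) dx = ∫_0^2 f v dx for all v ∈ V (homogeneous Neumann, so boundary terms vanish).
Substituting f(x) = 3*cos(5*π*x/2), the right-hand side is ∫_0^2 (3*cos(5*π*x/2)) v dx.
Compatibility check (pure Neumann): taking v ≡ 1 ∈ V gives 0 = ∫_0^2 f dx + (0) − (0), i.e. ∫_0^2 f dx must equal u'(0) − u'(2) = 0. Indeed ∫_0^2 (3*cos(5*π*x/2)) dx = 0, so the data are compatible. The solution is then unique only up to an additive constant (fix it e.g. by requiring ∫_0^2 u dx = 0).


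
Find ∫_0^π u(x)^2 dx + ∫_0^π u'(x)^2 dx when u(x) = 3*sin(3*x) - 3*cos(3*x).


||u||_{H^1(0,π)}^2 = 90*π

u'(x) = 9*sin(3*x) + 9*cos(3*x).
Expand u² and (u')² and integrate term by term on (0, π), using: for integers n ≥ 1, ∫_0^π sin²(nx) dx = ∫_0^π cos²(nx) dx = π/2; for n ≠ n', ∫_0^π sin(nx)sin(n'x) dx = ∫_0^π cos(nx)cos(n'x) dx = 0; and by product-to-sum, ∫_0^π sin(nx)cos(n'x) dx = ½∫_0^π [sin((n+n')x) + sin((n−n')x)] dx, which is 0 when n+n' is even and 2n/(n²−n'²) when n+n' is odd (it need not vanish on (0, π)).
  u² squared terms: (-3)²·∫cos(3x)² dx = 9·π/2 = 9*π/2;  (3)²·∫sin(3x)² dx = 9·π/2 = 9*π/2.
  u² cross terms: 2·(-3)·(3)·∫cos(3x)·sin(3x) dx = -18·(0) = 0.
  So ∫_0^π u² dx = 9*π/2 + 9*π/2 + 0 = 9*π.
  (u')² squared terms: (9)²·∫cos(3x)² dx = 81·π/2 = 81*π/2;  (9)²·∫sin(3x)² dx = 81·π/2 = 81*π/2.
  (u')² cross terms: 2·(9)·(9)·∫cos(3x)·sin(3x) dx = 162·(0) = 0.
  So ∫_0^π (u')² dx = 81*π/2 + 81*π/2 + 0 = 81*π.
||u||_{H^1}^2 = (9*π) + (81*π) = 90*π.


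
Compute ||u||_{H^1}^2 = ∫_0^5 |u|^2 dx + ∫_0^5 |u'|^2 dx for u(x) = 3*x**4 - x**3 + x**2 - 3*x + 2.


||u||_{H^1}^2 = 87916545/28

The H^1 norm (squared) on an interval (0, L) is
  ||u||_{H^1}^2 = ∫_0^L u(x)^2 dx + ∫_0^L u'(x)^2 dx.
Compute u'(x) = 12*x**3 - 3*x**2 + 2*x - 3.
Then u(x)^2 = 9*x**8 - 6*x**7 + 7*x**6 - 20*x**5 + 19*x**4 - 10*x**3 + 13*x**2 - 12*x + 4 and u'(x)^2 = 144*x**6 - 72*x**5 + 57*x**4 - 84*x**3 + 22*x**2 - 12*x + 9.
Integrate each monomial from 0 to 5 using ∫_0^5 c·x^n dx = c·5^(n+1)/(n+1):
  ∫_0^5 u(x)^2 dx = ∫_0^5 (9*x^8 - 6*x^7 + 7*x^6 - 20*x^5 + 19*x^4 - 10*x^3 + 13*x^2 - 12*x + 4) dx. Term by term:
    ∫_0^5 9*x^8 dx = 1953125;  ∫_0^5 -6*x^7 dx = -1171875/4;  ∫_0^5 7*x^6 dx = 78125;
    ∫_0^5 -20*x^5 dx = -156250/3;  ∫_0^5 19*x^4 dx = 11875;  ∫_0^5 -10*x^3 dx = -3125/2;
    ∫_0^5 13*x^2 dx = 1625/3;  ∫_0^5 -12*x dx = -150;  ∫_0^5 4 dx = 20.
  Sum: 1953125 − 1171875/4 + 78125 − 156250/3 + 11875 − 3125/2 + 1625/3 − 150 + 20 = 20363065/12.
  ∫_0^5 u'(x)^2 dx = ∫_0^5 (144*x^6 - 72*x^5 + 57*x^4 - 84*x^3 + 22*x^2 - 12*x + 9) dx. Term by term:
    ∫_0^5 144*x^6 dx = 11250000/7;  ∫_0^5 -72*x^5 dx = -187500;  ∫_0^5 57*x^4 dx = 35625;
    ∫_0^5 -84*x^3 dx = -13125;  ∫_0^5 22*x^2 dx = 2750/3;  ∫_0^5 -12*x dx = -150;
    ∫_0^5 9 dx = 45.
  Sum: 11250000/7 − 187500 + 35625 − 13125 + 2750/3 − 150 + 45 = 30302045/21.
Adding: ||u||_{H^1}^2 = 20363065/12 + 30302045/21 = 87916545/28.


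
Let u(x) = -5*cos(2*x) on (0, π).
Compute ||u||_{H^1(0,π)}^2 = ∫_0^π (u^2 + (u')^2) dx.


||u||_{H^1(0,π)}^2 = 125*π/2

u'(x) = 10*sin(2*x).
Expand u² and (u')² and integrate term by term on (0, π), using: for integers n ≥ 1, ∫_0^π sin²(nx) dx = ∫_0^π cos²(nx) dx = π/2; for n ≠ n', ∫_0^π sin(nx)sin(n'x) dx = ∫_0^π cos(nx)cos(n'x) dx = 0; and by product-to-sum, ∫_0^π sin(nx)cos(n'x) dx = ½∫_0^π [sin((n+n')x) + sin((n−n')x)] dx, which is 0 when n+n' is even and 2n/(n²−n'²) when n+n' is odd (it need not vanish on (0, π)).
  u² squared terms: (-5)²·∫cos(2x)² dx = 25·π/2 = 25*π/2.
  So ∫_0^π u² dx = 25*π/2.
  (u')² squared terms: (10)²·∫sin(2x)² dx = 100·π/2 = 50*π.
  So ∫_0^π (u')² dx = 50*π.
||u||_{H^1}^2 = (25*π/2) + (50*π) = 125*π/2.


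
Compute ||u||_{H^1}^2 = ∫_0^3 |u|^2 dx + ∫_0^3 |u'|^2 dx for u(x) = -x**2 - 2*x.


||u||_{H^1}^2 = 1248/5

The H^1 norm (squared) on an interval (0, L) is
  ||u||_{H^1}^2 = ∫_0^L u(x)^2 dx + ∫_0^L u'(x)^2 dx.
Compute u'(x) = -2*x - 2.
Then u(x)^2 = x**4 + 4*x**3 + 4*x**2 and u'(x)^2 = 4*x**2 + 8*x + 4.
Integrate each monomial from 0 to 3 using ∫_0^3 c·x^n dx = c·3^(n+1)/(n+1):
  ∫_0^3 u(x)^2 dx = ∫_0^3 (x^4 + 4*x^3 + 4*x^2) dx. Term by term:
    ∫_0^3 x^4 dx = 243/5;  ∫_0^3 4*x^3 dx = 81;  ∫_0^3 4*x^2 dx = 36.
  Sum: 243/5 + 81 + 36 = 828/5.
  ∫_0^3 u'(x)^2 dx = ∫_0^3 (4*x^2 + 8*x + 4) dx. Term by term:
    ∫_0^3 4*x^2 dx = 36;  ∫_0^3 8*x dx = 36;  ∫_0^3 4 dx = 12.
  Sum: 36 + 36 + 12 = 84.
Adding: ||u||_{H^1}^2 = 828/5 + 84 = 1248/5.


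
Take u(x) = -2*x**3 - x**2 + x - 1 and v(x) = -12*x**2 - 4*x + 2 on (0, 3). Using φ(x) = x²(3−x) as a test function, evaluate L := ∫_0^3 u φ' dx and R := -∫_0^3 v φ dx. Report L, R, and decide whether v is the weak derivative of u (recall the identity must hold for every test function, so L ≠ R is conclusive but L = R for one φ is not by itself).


LHS = 3267/20, RHS = 3267/10. No, v is not the weak derivative of u.

u(x) = -2*x**3 - x**2 + x - 1, classical derivative u'(x) = -6*x**2 - 2*x + 1.
φ(x) = x²(3−x), so φ'(x) = 3*x*(2 - x).
Note φ(0) = φ(3) = 0, so the boundary term u·φ vanishes.
LHS = ∫_0^3 u(x) φ'(x) dx = ∫_0^3 (6*x^5 - 9*x^4 - 9*x^3 + 9*x^2 - 6*x) dx. Term by term:
  ∫_0^3 6*x^5 dx = 729;  ∫_0^3 -9*x^4 dx = -2187/5;  ∫_0^3 -9*x^3 dx = -729/4;
  ∫_0^3 9*x^2 dx = 81;  ∫_0^3 -6*x dx = -27.
Sum: 729 − 2187/5 − 729/4 + 81 − 27 = 3267/20.
So LHS = 3267/20.
∫_0^3 v(x) φ(x) dx = ∫_0^3 (12*x^5 - 32*x^4 - 14*x^3 + 6*x^2) dx. Term by term:
  ∫_0^3 12*x^5 dx = 1458;  ∫_0^3 -32*x^4 dx = -7776/5;  ∫_0^3 -14*x^3 dx = -567/2;
  ∫_0^3 6*x^2 dx = 54.
Sum: 1458 − 7776/5 − 567/2 + 54 = -3267/10.
So RHS = -∫_0^3 v(x) φ(x) dx = 3267/10.
LHS − RHS = -3267/20 ≠ 0, so the identity fails.
(For a valid weak derivative the identity must hold for EVERY test function, in particular this one. The failure shows v is NOT the weak derivative of u.)
Correct weak derivative would be u'(x) = -6*x**2 - 2*x + 1.


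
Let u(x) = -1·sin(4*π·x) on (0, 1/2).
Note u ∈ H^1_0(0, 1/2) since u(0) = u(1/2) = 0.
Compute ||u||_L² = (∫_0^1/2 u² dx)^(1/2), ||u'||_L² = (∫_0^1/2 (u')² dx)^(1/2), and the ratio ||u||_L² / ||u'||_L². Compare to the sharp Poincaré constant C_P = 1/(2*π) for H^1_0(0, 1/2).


||u||_L² / ||u'||_L² = 1/(4*π) < C_P = 1/(2*π).

u(x) = -1·sin(4*π·x), so u'(x) = -4*π*cos(4*π*x).
Writing u(x) = A·sin(kπx/L) with A = -1 and k = 2, use ∫_0^L sin²(kπx/L) dx = L/2 and ∫_0^L cos²(kπx/L) dx = L/2.
u² = 1·sin²(4*π·x) and (u')² = 16*π^2·cos²(4*π·x), and each of sin², cos² integrates to L/2 = 1/4 over (0, 1/2).
∫_0^1/2 u² dx = 1/4, so ||u||_L² = 1/2.
∫_0^1/2 (u')² dx = 4*π^2, so ||u'||_L² = 2*π.
Ratio ||u||_L² / ||u'||_L² = 1/(4*π).
Sharp Poincaré constant on H^1_0(0, 1/2) is C_P = L/π = 1/(2*π), achieved by sin(2*π·x).
This is the k = 2 harmonic; the ratio L/(kπ) is strictly less than C_P = L/π, consistent with the sharp inequality ||u||_L² ≤ C_P ||u'||_L².


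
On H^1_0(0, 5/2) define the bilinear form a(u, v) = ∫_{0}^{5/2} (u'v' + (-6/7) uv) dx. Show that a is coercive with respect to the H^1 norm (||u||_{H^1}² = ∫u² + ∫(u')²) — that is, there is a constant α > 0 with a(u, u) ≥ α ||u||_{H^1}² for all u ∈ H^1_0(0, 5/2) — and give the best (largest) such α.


α = 2*(-75 + 14*π^2)/(7*(25 + 4*π^2))

Coercivity of a(·,·) on H^1_0(0, 5/2) means a(u, u) ≥ α ||u||_{H^1}² for every u ∈ H^1_0.
The interval has length L = 5/2, and Poincaré/coercivity depend only on L. Here a(u, u) = ∫(u')² + (-6/7)·∫u².
Here c = -6/7 < 0 with |c| < (π/L)² = 4*π^2/25, so coercivity still holds. The condition a(u,u) ≥ α||u||_{H^1}² reads (1−α)∫(u')² ≥ (α−c)∫u². Any admissible α is ≤ 1 (rapidly oscillating u have ∫u²/∫(u')² → 0), and α = 1 would force 0 ≥ (1−c)∫u², impossible since c < 1; so 1−α > 0. By the sharp Poincaré inequality on H^1_0 of an interval of length L, ∫(u')² ≥ (π/L)²∫u² with equality for the first sine mode sin(π(x−x₀)/L) (x₀ the left endpoint), so the inequality holds for all u iff (1−α)(π/L)² ≥ α − c, i.e. α ≤ ((π/L)² + c)/((π/L)² + 1) = (1 + c(L/π)²)/(1 + (L/π)²). (Direct route, valid since c ≤ 0: Poincaré gives c∫u² ≥ c(L/π)²∫(u')², so a(u,u) ≥ (1 + c(L/π)²)∫(u')², while ||u||_{H^1}² ≤ (1 + (L/π)²)∫(u')²; dividing yields the same α.) With (π/L)² = 4*π^2/25 and c = -6/7, the largest admissible constant is α = ((π/L)² + c)/((π/L)² + 1).
Simplifying, α = 2*(-75 + 14*π^2)/(7*(25 + 4*π^2)).


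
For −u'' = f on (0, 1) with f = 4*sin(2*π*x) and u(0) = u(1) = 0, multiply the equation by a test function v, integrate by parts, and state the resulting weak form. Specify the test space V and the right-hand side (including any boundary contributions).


V = H^1_0(0, 1) (so v(0) = v(1) = 0); weak form: ∫_0^1 u'v' dx = ∫_0^1 (4*sin(2*π*x)) v dx for all v ∈ V.

Multiply both sides by a test function v and integrate from 0 to 1:
  ∫_0^1 −u''(x) v(x) dx = ∫_0^1 f(x) v(x) dx.
Integrate the LHS by parts once:
  ∫_0^1 −u'' v dx = −[u'(x) v(x)]_0^1 + ∫_0^1 u'(x) v'(x) dx.
Thus ∫_0^1 u'(x) v'(x) dx = ∫_0^1 f(x) v(x) dx + [u'(x) v(x)]_0^1.
Choose V so that boundary terms are either known or forced to vanish.
u is Dirichlet: u(0) = u(1) = 0. Let V = H^1_0(0, 1); then v(0) = v(1) = 0, and [u' v]_0^1 = 0.
Weak formulation: find u (satisfying any essential BC) such that ∫_0^1 u'(x) v'(x) dx = ∫_0^1 f v dx for all v ∈ V.
Substituting f(x) = 4*sin(2*π*x), the right-hand side is ∫_0^1 (4*sin(2*π*x)) v dx.


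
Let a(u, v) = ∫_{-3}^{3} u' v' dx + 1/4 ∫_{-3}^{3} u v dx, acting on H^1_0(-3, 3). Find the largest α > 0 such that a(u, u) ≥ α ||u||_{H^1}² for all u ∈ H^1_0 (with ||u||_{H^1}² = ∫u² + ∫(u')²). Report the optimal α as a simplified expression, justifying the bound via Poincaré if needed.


α = (9 + π^2)/(π^2 + 36)

Coercivity of a(·,·) on H^1_0(-3, 3) means a(u, u) ≥ α ||u||_{H^1}² for every u ∈ H^1_0.
The interval has length L = 6, and Poincaré/coercivity depend only on L. Here a(u, u) = ∫(u')² + (1/4)·∫u².
Here 0 < c = 1/4 < 1. The condition a(u,u) ≥ α||u||_{H^1}² reads (1−α)∫(u')² ≥ (α−c)∫u². Any admissible α is ≤ 1 (rapidly oscillating u have ∫u²/∫(u')² → 0), and α = 1 would force 0 ≥ (1−c)∫u², impossible since c < 1; so 1−α > 0. By the sharp Poincaré inequality on H^1_0 of an interval of length L, ∫(u')² ≥ (π/L)²∫u² with equality for the first sine mode sin(π(x−x₀)/L) (x₀ the left endpoint), so the inequality holds for all u iff (1−α)(π/L)² ≥ α − c, i.e. α ≤ ((π/L)² + c)/((π/L)² + 1) = (1 + c(L/π)²)/(1 + (L/π)²). With (π/L)² = π^2/36 and c = 1/4, the largest admissible constant is α = ((π/L)² + c)/((π/L)² + 1).
Simplifying, α = (9 + π^2)/(π^2 + 36).


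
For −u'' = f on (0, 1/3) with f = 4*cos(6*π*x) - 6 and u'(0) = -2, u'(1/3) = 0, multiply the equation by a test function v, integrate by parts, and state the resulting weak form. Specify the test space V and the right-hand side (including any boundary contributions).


V = H^1(0, 1/3) (v unrestricted at boundary; u is determined up to an additive constant); weak form: ∫_0^1/3 u'v' dx = ∫_0^1/3 (4*cos(6*π*x) - 6) v dx + 2·v(0) for all v ∈ V.

Multiply both sides by a test function v and integrate from 0 to 1/3:
  ∫_0^1/3 −u''(x) v(x) dx = ∫_0^1/3 f(x) v(x) dx.
Integrate the LHS by parts once:
  ∫_0^1/3 −u'' v dx = −[u'(x) v(x)]_0^1/3 + ∫_0^1/3 u'(x) v'(x) dx.
Thus ∫_0^1/3 u'(x) v'(x) dx = ∫_0^1/3 f(x) v(x) dx + [u'(x) v(x)]_0^1/3.
Choose V so that boundary terms are either known or forced to vanish.
u has inhomogeneous Neumann u'(0) = -2, u'(1/3) = 0. [u' v]_0^1/3 = (0)·v(1/3) − (-2)·v(0) = 2·v(0). Take V = H^1(0, 1/3); boundary term becomes part of RHS.
Weak formulation: find u (satisfying any essential BC) such that ∫_0^1/3 u'(x) v'(x) dx = ∫_0^1/3 f v dx + 2·v(0) for all v ∈ V (Neumann data are natural BCs: they enter the RHS as boundary terms).
Substituting f(x) = 4*cos(6*π*x) - 6, the right-hand side is ∫_0^1/3 (4*cos(6*π*x) - 6) v dx + 2·v(0).
Compatibility check (pure Neumann): taking v ≡ 1 ∈ V gives 0 = ∫_0^1/3 f dx + (0) − (-2), i.e. ∫_0^1/3 f dx must equal u'(0) − u'(1/3) = -2. Indeed ∫_0^1/3 (4*cos(6*π*x) - 6) dx = -2, so the data are compatible. The solution is then unique only up to an additive constant (fix it e.g. by requiring ∫_0^1/3 u dx = 0).


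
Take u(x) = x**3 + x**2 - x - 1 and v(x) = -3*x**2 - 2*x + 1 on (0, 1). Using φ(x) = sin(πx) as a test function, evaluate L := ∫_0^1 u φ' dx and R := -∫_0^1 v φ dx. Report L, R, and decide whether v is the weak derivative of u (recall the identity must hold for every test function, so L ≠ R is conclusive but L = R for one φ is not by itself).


LHS = -3/π + 12/π^3, RHS = -12/π^3 + 3/π. No, v is not the weak derivative of u.

u(x) = x**3 + x**2 - x - 1, classical derivative u'(x) = 3*x**2 + 2*x - 1.
φ(x) = sin(πx), so φ'(x) = π*cos(π*x).
Note φ(0) = φ(1) = 0, so the boundary term u·φ vanishes.
LHS = ∫_0^1 u(x) φ'(x) dx = ∫_0^1 (π*x^3*cos(π*x) + π*x^2*cos(π*x) - π*x*cos(π*x) - π*cos(π*x)) dx. Term by term:
  ∫_0^1 -π*cos(π*x) dx = 0;  ∫_0^1 π*x^2*cos(π*x) dx = -2/π;  ∫_0^1 π*x^3*cos(π*x) dx = -3/π + 12/π^3;
  ∫_0^1 -π*x*cos(π*x) dx = 2/π.
Sum: 0 − 2/π + -3/π + 12/π^3 + 2/π = -3/π + 12/π^3.
So LHS = -3/π + 12/π^3.
∫_0^1 v(x) φ(x) dx = ∫_0^1 (-3*x^2*sin(π*x) - 2*x*sin(π*x) + sin(π*x)) dx. Term by term:
  ∫_0^1 -3*x^2*sin(π*x) dx = -3/π + 12/π^3;  ∫_0^1 -2*x*sin(π*x) dx = -2/π;  ∫_0^1 sin(π*x) dx = 2/π.
Sum: -3/π + 12/π^3 − 2/π + 2/π = -3/π + 12/π^3.
So RHS = -∫_0^1 v(x) φ(x) dx = -12/π^3 + 3/π.
LHS − RHS = -6/π + 24/π^3 ≠ 0, so the identity fails.
(For a valid weak derivative the identity must hold for EVERY test function, in particular this one. The failure shows v is NOT the weak derivative of u.)
Correct weak derivative would be u'(x) = 3*x**2 + 2*x - 1.


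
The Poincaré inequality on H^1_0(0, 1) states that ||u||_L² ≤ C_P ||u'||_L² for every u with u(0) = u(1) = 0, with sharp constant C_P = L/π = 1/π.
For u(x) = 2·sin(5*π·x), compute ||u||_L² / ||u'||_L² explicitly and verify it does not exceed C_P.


||u||_L² / ||u'||_L² = 1/(5*π) < C_P = 1/π.

u(x) = 2·sin(5*π·x), so u'(x) = 10*π*cos(5*π*x).
Writing u(x) = A·sin(kπx/L) with A = 2 and k = 5, use ∫_0^L sin²(kπx/L) dx = L/2 and ∫_0^L cos²(kπx/L) dx = L/2.
u² = 4·sin²(5*π·x) and (u')² = 100*π^2·cos²(5*π·x), and each of sin², cos² integrates to L/2 = 1/2 over (0, 1).
∫_0^1 u² dx = 2, so ||u||_L² = sqrt(2).
∫_0^1 (u')² dx = 50*π^2, so ||u'||_L² = 5*sqrt(2)*π.
Ratio ||u||_L² / ||u'||_L² = 1/(5*π).
Sharp Poincaré constant on H^1_0(0, 1) is C_P = L/π = 1/π, achieved by sin(π·x).
This is the k = 5 harmonic; the ratio L/(kπ) is strictly less than C_P = L/π, consistent with the sharp inequality ||u||_L² ≤ C_P ||u'||_L².


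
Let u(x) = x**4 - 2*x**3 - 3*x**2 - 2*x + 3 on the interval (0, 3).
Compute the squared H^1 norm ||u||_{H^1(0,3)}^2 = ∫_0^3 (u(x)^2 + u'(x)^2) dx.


||u||_{H^1}^2 = 5961/10

The H^1 norm (squared) on an interval (0, L) is
  ||u||_{H^1}^2 = ∫_0^L u(x)^2 dx + ∫_0^L u'(x)^2 dx.
Compute u'(x) = 4*x**3 - 6*x**2 - 6*x - 2.
Then u(x)^2 = x**8 - 4*x**7 - 2*x**6 + 8*x**5 + 23*x**4 - 14*x**2 - 12*x + 9 and u'(x)^2 = 16*x**6 - 48*x**5 - 12*x**4 + 56*x**3 + 60*x**2 + 24*x + 4.
Integrate each monomial from 0 to 3 using ∫_0^3 c·x^n dx = c·3^(n+1)/(n+1):
  ∫_0^3 u(x)^2 dx = ∫_0^3 (x^8 - 4*x^7 - 2*x^6 + 8*x^5 + 23*x^4 - 14*x^2 - 12*x + 9) dx. Term by term:
    ∫_0^3 x^8 dx = 2187;  ∫_0^3 -4*x^7 dx = -6561/2;  ∫_0^3 -2*x^6 dx = -4374/7;
    ∫_0^3 8*x^5 dx = 972;  ∫_0^3 23*x^4 dx = 5589/5;  ∫_0^3 -14*x^2 dx = -126;
    ∫_0^3 -12*x dx = -54;  ∫_0^3 9 dx = 27.
  Sum: 2187 − 6561/2 − 4374/7 + 972 + 5589/5 − 126 − 54 + 27 = 15291/70.
  ∫_0^3 u'(x)^2 dx = ∫_0^3 (16*x^6 - 48*x^5 - 12*x^4 + 56*x^3 + 60*x^2 + 24*x + 4) dx. Term by term:
    ∫_0^3 16*x^6 dx = 34992/7;  ∫_0^3 -48*x^5 dx = -5832;  ∫_0^3 -12*x^4 dx = -2916/5;
    ∫_0^3 56*x^3 dx = 1134;  ∫_0^3 60*x^2 dx = 540;  ∫_0^3 24*x dx = 108;
    ∫_0^3 4 dx = 12.
  Sum: 34992/7 − 5832 − 2916/5 + 1134 + 540 + 108 + 12 = 13218/35.
Adding: ||u||_{H^1}^2 = 15291/70 + 13218/35 = 5961/10.


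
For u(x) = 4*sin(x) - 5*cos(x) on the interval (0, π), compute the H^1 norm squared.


||u||_{H^1(0,π)}^2 = 41*π

u'(x) = 5*sin(x) + 4*cos(x).
Expand u² and (u')² and integrate term by term on (0, π), using: for integers n ≥ 1, ∫_0^π sin²(nx) dx = ∫_0^π cos²(nx) dx = π/2; for n ≠ n', ∫_0^π sin(nx)sin(n'x) dx = ∫_0^π cos(nx)cos(n'x) dx = 0; and by product-to-sum, ∫_0^π sin(nx)cos(n'x) dx = ½∫_0^π [sin((n+n')x) + sin((n−n')x)] dx, which is 0 when n+n' is even and 2n/(n²−n'²) when n+n' is odd (it need not vanish on (0, π)).
  u² squared terms: (-5)²·∫cos(x)² dx = 25·π/2 = 25*π/2;  (4)²·∫sin(x)² dx = 16·π/2 = 8*π.
  u² cross terms: 2·(-5)·(4)·∫cos(x)·sin(x) dx = -40·(0) = 0.
  So ∫_0^π u² dx = 25*π/2 + 8*π + 0 = 41*π/2.
  (u')² squared terms: (4)²·∫cos(x)² dx = 16·π/2 = 8*π;  (5)²·∫sin(x)² dx = 25·π/2 = 25*π/2.
  (u')² cross terms: 2·(4)·(5)·∫cos(x)·sin(x) dx = 40·(0) = 0.
  So ∫_0^π (u')² dx = 8*π + 25*π/2 + 0 = 41*π/2.
||u||_{H^1}^2 = (41*π/2) + (41*π/2) = 41*π.


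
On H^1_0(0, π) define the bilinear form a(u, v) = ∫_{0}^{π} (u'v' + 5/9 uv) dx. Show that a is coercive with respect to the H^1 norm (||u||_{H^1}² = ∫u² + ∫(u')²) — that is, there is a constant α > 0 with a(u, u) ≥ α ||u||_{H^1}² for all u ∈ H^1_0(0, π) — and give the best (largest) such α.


α = 7/9

Coercivity of a(·,·) on H^1_0(0, π) means a(u, u) ≥ α ||u||_{H^1}² for every u ∈ H^1_0.
The interval has length L = π, and Poincaré/coercivity depend only on L. Here a(u, u) = ∫(u')² + (5/9)·∫u².
Here 0 < c = 5/9 < 1. The condition a(u,u) ≥ α||u||_{H^1}² reads (1−α)∫(u')² ≥ (α−c)∫u². Any admissible α is ≤ 1 (rapidly oscillating u have ∫u²/∫(u')² → 0), and α = 1 would force 0 ≥ (1−c)∫u², impossible since c < 1; so 1−α > 0. By the sharp Poincaré inequality on H^1_0 of an interval of length L, ∫(u')² ≥ (π/L)²∫u² with equality for the first sine mode sin(π(x−x₀)/L) (x₀ the left endpoint), so the inequality holds for all u iff (1−α)(π/L)² ≥ α − c, i.e. α ≤ ((π/L)² + c)/((π/L)² + 1) = (1 + c(L/π)²)/(1 + (L/π)²). With (π/L)² = 1 and c = 5/9, the largest admissible constant is α = ((π/L)² + c)/((π/L)² + 1).
Simplifying, α = 7/9.


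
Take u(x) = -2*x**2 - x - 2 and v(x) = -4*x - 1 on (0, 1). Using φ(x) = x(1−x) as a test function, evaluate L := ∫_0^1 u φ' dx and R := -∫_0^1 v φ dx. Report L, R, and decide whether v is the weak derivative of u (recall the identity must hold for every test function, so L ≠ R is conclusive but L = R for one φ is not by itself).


LHS = 1/2, RHS = 1/2. Yes, v = u' weakly.

u(x) = -2*x**2 - x - 2, classical derivative u'(x) = -4*x - 1.
φ(x) = x(1−x), so φ'(x) = 1 - 2*x.
Note φ(0) = φ(1) = 0, so the boundary term u·φ vanishes.
LHS = ∫_0^1 u(x) φ'(x) dx = ∫_0^1 (4*x^3 + 3*x - 2) dx. Term by term:
  ∫_0^1 4*x^3 dx = 1;  ∫_0^1 3*x dx = 3/2;  ∫_0^1 -2 dx = -2.
Sum: 1 + 3/2 − 2 = 1/2.
So LHS = 1/2.
∫_0^1 v(x) φ(x) dx = ∫_0^1 (4*x^3 - 3*x^2 - x) dx. Term by term:
  ∫_0^1 4*x^3 dx = 1;  ∫_0^1 -3*x^2 dx = -1;  ∫_0^1 -x dx = -1/2.
Sum: 1 − 1 − 1/2 = -1/2.
So RHS = -∫_0^1 v(x) φ(x) dx = 1/2.
LHS = RHS, so the identity holds for this test φ.
Moreover u is smooth here and v(x) = u'(x) = -4*x - 1 pointwise, so the identity holds for every test function. Hence v is the weak derivative of u.


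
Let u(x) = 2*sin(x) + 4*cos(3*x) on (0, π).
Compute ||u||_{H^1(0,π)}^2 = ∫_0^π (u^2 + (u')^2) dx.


||u||_{H^1(0,π)}^2 = 84*π

u'(x) = -12*sin(3*x) + 2*cos(x).
Expand u² and (u')² and integrate term by term on (0, π), using: for integers n ≥ 1, ∫_0^π sin²(nx) dx = ∫_0^π cos²(nx) dx = π/2; for n ≠ n', ∫_0^π sin(nx)sin(n'x) dx = ∫_0^π cos(nx)cos(n'x) dx = 0; and by product-to-sum, ∫_0^π sin(nx)cos(n'x) dx = ½∫_0^π [sin((n+n')x) + sin((n−n')x)] dx, which is 0 when n+n' is even and 2n/(n²−n'²) when n+n' is odd (it need not vanish on (0, π)).
  u² squared terms: (2)²·∫sin(x)² dx = 4·π/2 = 2*π;  (4)²·∫cos(3x)² dx = 16·π/2 = 8*π.
  u² cross terms: 2·(2)·(4)·∫sin(x)·cos(3x) dx = 16·(0) = 0.
  So ∫_0^π u² dx = 2*π + 8*π + 0 = 10*π.
  (u')² squared terms: (-12)²·∫sin(3x)² dx = 144·π/2 = 72*π;  (2)²·∫cos(x)² dx = 4·π/2 = 2*π.
  (u')² cross terms: 2·(-12)·(2)·∫sin(3x)·cos(x) dx = -48·(0) = 0.
  So ∫_0^π (u')² dx = 72*π + 2*π + 0 = 74*π.
||u||_{H^1}^2 = (10*π) + (74*π) = 84*π.


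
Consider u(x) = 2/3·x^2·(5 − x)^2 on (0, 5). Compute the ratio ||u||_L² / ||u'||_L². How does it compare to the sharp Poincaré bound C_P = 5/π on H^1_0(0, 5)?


||u||_L² / ||u'||_L² = 5*sqrt(3)/6 < C_P = 5/π.

u(x) = 2/3·x^2·(5 − x)^2, so u'(x) = 4*x*(x - 5)*(2*x - 5)/3.
u(x) = 2/3·x^2·(5 − x)^2 vanishes at x = 0 and x = 5, so u ∈ H^1_0(0, 5). Differentiate via the product rule and integrate the resulting polynomials term by term.
  ∫_0^5 u² dx = ∫_0^5 (4*x^8/9 - 80*x^7/9 + 200*x^6/3 - 2000*x^5/9 + 2500*x^4/9) dx. Term by term:
    ∫_0^5 4*x^8/9 dx = 7812500/81;  ∫_0^5 -80*x^7/9 dx = -3906250/9;  ∫_0^5 200*x^6/3 dx = 15625000/21;
    ∫_0^5 -2000*x^5/9 dx = -15625000/27;  ∫_0^5 2500*x^4/9 dx = 1562500/9.
  Sum: 7812500/81 − 3906250/9 + 15625000/21 − 15625000/27 + 1562500/9 = 781250/567.
  ∫_0^5 (u')² dx = ∫_0^5 (64*x^6/9 - 320*x^5/3 + 5200*x^4/9 - 4000*x^3/3 + 10000*x^2/9) dx. Term by term:
    ∫_0^5 64*x^6/9 dx = 5000000/63;  ∫_0^5 -320*x^5/3 dx = -2500000/9;  ∫_0^5 5200*x^4/9 dx = 3250000/9;
    ∫_0^5 -4000*x^3/3 dx = -625000/3;  ∫_0^5 10000*x^2/9 dx = 1250000/27.
  Sum: 5000000/63 − 2500000/9 + 3250000/9 − 625000/3 + 1250000/27 = 125000/189.
∫_0^5 u² dx = 781250/567, so ||u||_L² = 625*sqrt(14)/63.
∫_0^5 (u')² dx = 125000/189, so ||u'||_L² = 250*sqrt(42)/63.
Ratio ||u||_L² / ||u'||_L² = 5*sqrt(3)/6.
Sharp Poincaré constant on H^1_0(0, 5) is C_P = L/π = 5/π, achieved by sin(π/5·x).
A polynomial bump cannot attain the sharp Poincaré constant (only the first sine eigenfunction does), so the ratio is strictly less than C_P, consistent with ||u||_L² ≤ C_P ||u'||_L².


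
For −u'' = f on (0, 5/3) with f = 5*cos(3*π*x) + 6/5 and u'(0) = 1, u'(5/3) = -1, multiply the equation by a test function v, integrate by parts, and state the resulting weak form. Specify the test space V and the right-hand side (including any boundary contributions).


V = H^1(0, 5/3) (v unrestricted at boundary; u is determined up to an additive constant); weak form: ∫_0^5/3 u'v' dx = ∫_0^5/3 (5*cos(3*π*x) + 6/5) v dx − v(5/3) − v(0) for all v ∈ V.

Multiply both sides by a test function v and integrate from 0 to 5/3:
  ∫_0^5/3 −u''(x) v(x) dx = ∫_0^5/3 f(x) v(x) dx.
Integrate the LHS by parts once:
  ∫_0^5/3 −u'' v dx = −[u'(x) v(x)]_0^5/3 + ∫_0^5/3 u'(x) v'(x) dx.
Thus ∫_0^5/3 u'(x) v'(x) dx = ∫_0^5/3 f(x) v(x) dx + [u'(x) v(x)]_0^5/3.
Choose V so that boundary terms are either known or forced to vanish.
u has inhomogeneous Neumann u'(0) = 1, u'(5/3) = -1. [u' v]_0^5/3 = (-1)·v(5/3) − (1)·v(0) = − v(5/3) − v(0). Take V = H^1(0, 5/3); boundary term becomes part of RHS.
Weak formulation: find u (satisfying any essential BC) such that ∫_0^5/3 u'(x) v'(x) dx = ∫_0^5/3 f v dx − v(5/3) − v(0) for all v ∈ V (Neumann data are natural BCs: they enter the RHS as boundary terms).
Substituting f(x) = 5*cos(3*π*x) + 6/5, the right-hand side is ∫_0^5/3 (5*cos(3*π*x) + 6/5) v dx − v(5/3) − v(0).
Compatibility check (pure Neumann): taking v ≡ 1 ∈ V gives 0 = ∫_0^5/3 f dx + (-1) − (1), i.e. ∫_0^5/3 f dx must equal u'(0) − u'(5/3) = 2. Indeed ∫_0^5/3 (5*cos(3*π*x) + 6/5) dx = 2, so the data are compatible. The solution is then unique only up to an additive constant (fix it e.g. by requiring ∫_0^5/3 u dx = 0).


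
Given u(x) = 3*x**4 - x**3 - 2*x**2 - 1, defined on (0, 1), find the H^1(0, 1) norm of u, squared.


||u||_{H^1}^2 = 257/60

The H^1 norm (squared) on an interval (0, L) is
  ||u||_{H^1}^2 = ∫_0^L u(x)^2 dx + ∫_0^L u'(x)^2 dx.
Compute u'(x) = 12*x**3 - 3*x**2 - 4*x.
Then u(x)^2 = 9*x**8 - 6*x**7 - 11*x**6 + 4*x**5 - 2*x**4 + 2*x**3 + 4*x**2 + 1 and u'(x)^2 = 144*x**6 - 72*x**5 - 87*x**4 + 24*x**3 + 16*x**2.
Integrate each monomial from 0 to 1 using ∫_0^1 c·x^n dx = c·1^(n+1)/(n+1):
  ∫_0^1 u(x)^2 dx = ∫_0^1 (9*x^8 - 6*x^7 - 11*x^6 + 4*x^5 - 2*x^4 + 2*x^3 + 4*x^2 + 1) dx. Term by term:
    ∫_0^1 9*x^8 dx = 1;  ∫_0^1 -6*x^7 dx = -3/4;  ∫_0^1 -11*x^6 dx = -11/7;
    ∫_0^1 4*x^5 dx = 2/3;  ∫_0^1 -2*x^4 dx = -2/5;  ∫_0^1 2*x^3 dx = 1/2;
    ∫_0^1 4*x^2 dx = 4/3;  ∫_0^1 1 dx = 1.
  Sum: 1 − 3/4 − 11/7 + 2/3 − 2/5 + 1/2 + 4/3 + 1 = 249/140.
  ∫_0^1 u'(x)^2 dx = ∫_0^1 (144*x^6 - 72*x^5 - 87*x^4 + 24*x^3 + 16*x^2) dx. Term by term:
    ∫_0^1 144*x^6 dx = 144/7;  ∫_0^1 -72*x^5 dx = -12;  ∫_0^1 -87*x^4 dx = -87/5;
    ∫_0^1 24*x^3 dx = 6;  ∫_0^1 16*x^2 dx = 16/3.
  Sum: 144/7 − 12 − 87/5 + 6 + 16/3 = 263/105.
Adding: ||u||_{H^1}^2 = 249/140 + 263/105 = 257/60.


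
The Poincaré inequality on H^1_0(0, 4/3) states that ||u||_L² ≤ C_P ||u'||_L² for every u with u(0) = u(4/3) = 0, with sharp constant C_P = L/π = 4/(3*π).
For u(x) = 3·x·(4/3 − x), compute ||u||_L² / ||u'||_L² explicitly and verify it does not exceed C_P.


||u||_L² / ||u'||_L² = 2*sqrt(10)/15 < C_P = 4/(3*π).

u(x) = 3·x·(4/3 − x), so u'(x) = 4 - 6*x.
u(x) = 3·x·(4/3 − x) vanishes at x = 0 and x = 4/3, so u ∈ H^1_0(0, 4/3). Differentiate via the product rule and integrate the resulting polynomials term by term.
  ∫_0^4/3 u² dx = ∫_0^4/3 (9*x^4 - 24*x^3 + 16*x^2) dx. Term by term:
    ∫_0^4/3 9*x^4 dx = 1024/135;  ∫_0^4/3 -24*x^3 dx = -512/27;  ∫_0^4/3 16*x^2 dx = 1024/81.
  Sum: 1024/135 − 512/27 + 1024/81 = 512/405.
  ∫_0^4/3 (u')² dx = ∫_0^4/3 (36*x^2 - 48*x + 16) dx. Term by term:
    ∫_0^4/3 36*x^2 dx = 256/9;  ∫_0^4/3 -48*x dx = -128/3;  ∫_0^4/3 16 dx = 64/3.
  Sum: 256/9 − 128/3 + 64/3 = 64/9.
∫_0^4/3 u² dx = 512/405, so ||u||_L² = 16*sqrt(10)/45.
∫_0^4/3 (u')² dx = 64/9, so ||u'||_L² = 8/3.
Ratio ||u||_L² / ||u'||_L² = 2*sqrt(10)/15.
Sharp Poincaré constant on H^1_0(0, 4/3) is C_P = L/π = 4/(3*π), achieved by sin(3*π/4·x).
A polynomial bump cannot attain the sharp Poincaré constant (only the first sine eigenfunction does), so the ratio is strictly less than C_P, consistent with ||u||_L² ≤ C_P ||u'||_L².


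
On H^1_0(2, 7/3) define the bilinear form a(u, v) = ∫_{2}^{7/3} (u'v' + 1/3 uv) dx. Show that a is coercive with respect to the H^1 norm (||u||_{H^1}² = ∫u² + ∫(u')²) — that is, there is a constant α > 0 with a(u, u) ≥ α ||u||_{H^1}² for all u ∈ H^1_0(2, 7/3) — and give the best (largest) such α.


α = (1 + 27*π^2)/(3*(1 + 9*π^2))

Coercivity of a(·,·) on H^1_0(2, 7/3) means a(u, u) ≥ α ||u||_{H^1}² for every u ∈ H^1_0.
The interval has length L = 1/3, and Poincaré/coercivity depend only on L. Here a(u, u) = ∫(u')² + (1/3)·∫u².
Here 0 < c = 1/3 < 1. The condition a(u,u) ≥ α||u||_{H^1}² reads (1−α)∫(u')² ≥ (α−c)∫u². Any admissible α is ≤ 1 (rapidly oscillating u have ∫u²/∫(u')² → 0), and α = 1 would force 0 ≥ (1−c)∫u², impossible since c < 1; so 1−α > 0. By the sharp Poincaré inequality on H^1_0 of an interval of length L, ∫(u')² ≥ (π/L)²∫u² with equality for the first sine mode sin(π(x−x₀)/L) (x₀ the left endpoint), so the inequality holds for all u iff (1−α)(π/L)² ≥ α − c, i.e. α ≤ ((π/L)² + c)/((π/L)² + 1) = (1 + c(L/π)²)/(1 + (L/π)²). With (π/L)² = 9*π^2 and c = 1/3, the largest admissible constant is α = ((π/L)² + c)/((π/L)² + 1).
Simplifying, α = (1 + 27*π^2)/(3*(1 + 9*π^2)).


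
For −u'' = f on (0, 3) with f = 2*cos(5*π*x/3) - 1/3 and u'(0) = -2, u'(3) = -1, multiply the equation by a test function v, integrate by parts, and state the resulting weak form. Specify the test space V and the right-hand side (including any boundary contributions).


V = H^1(0, 3) (v unrestricted at boundary; u is determined up to an additive constant); weak form: ∫_0^3 u'v' dx = ∫_0^3 (2*cos(5*π*x/3) - 1/3) v dx − v(3) + 2·v(0) for all v ∈ V.

Multiply both sides by a test function v and integrate from 0 to 3:
  ∫_0^3 −u''(x) v(x) dx = ∫_0^3 f(x) v(x) dx.
Integrate the LHS by parts once:
  ∫_0^3 −u'' v dx = −[u'(x) v(x)]_0^3 + ∫_0^3 u'(x) v'(x) dx.
Thus ∫_0^3 u'(x) v'(x) dx = ∫_0^3 f(x) v(x) dx + [u'(x) v(x)]_0^3.
Choose V so that boundary terms are either known or forced to vanish.
u has inhomogeneous Neumann u'(0) = -2, u'(3) = -1. [u' v]_0^3 = (-1)·v(3) − (-2)·v(0) = − v(3) + 2·v(0). Take V = H^1(0, 3); boundary term becomes part of RHS.
Weak formulation: find u (satisfying any essential BC) such that ∫_0^3 u'(x) v'(x) dx = ∫_0^3 f v dx − v(3) + 2·v(0) for all v ∈ V (Neumann data are natural BCs: they enter the RHS as boundary terms).
Substituting f(x) = 2*cos(5*π*x/3) - 1/3, the right-hand side is ∫_0^3 (2*cos(5*π*x/3) - 1/3) v dx − v(3) + 2·v(0).
Compatibility check (pure Neumann): taking v ≡ 1 ∈ V gives 0 = ∫_0^3 f dx + (-1) − (-2), i.e. ∫_0^3 f dx must equal u'(0) − u'(3) = -1. Indeed ∫_0^3 (2*cos(5*π*x/3) - 1/3) dx = -1, so the data are compatible. The solution is then unique only up to an additive constant (fix it e.g. by requiring ∫_0^3 u dx = 0).


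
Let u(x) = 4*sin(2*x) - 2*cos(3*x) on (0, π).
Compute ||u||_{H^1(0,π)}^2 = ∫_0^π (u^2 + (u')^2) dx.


||u||_{H^1(0,π)}^2 = 128 + 60*π

u'(x) = 6*sin(3*x) + 8*cos(2*x).
Expand u² and (u')² and integrate term by term on (0, π), using: for integers n ≥ 1, ∫_0^π sin²(nx) dx = ∫_0^π cos²(nx) dx = π/2; for n ≠ n', ∫_0^π sin(nx)sin(n'x) dx = ∫_0^π cos(nx)cos(n'x) dx = 0; and by product-to-sum, ∫_0^π sin(nx)cos(n'x) dx = ½∫_0^π [sin((n+n')x) + sin((n−n')x)] dx, which is 0 when n+n' is even and 2n/(n²−n'²) when n+n' is odd (it need not vanish on (0, π)).
  u² squared terms: (-2)²·∫cos(3x)² dx = 4·π/2 = 2*π;  (4)²·∫sin(2x)² dx = 16·π/2 = 8*π.
  u² cross terms: 2·(-2)·(4)·∫cos(3x)·sin(2x) dx = -16·(-4/5) = 64/5.
  So ∫_0^π u² dx = 2*π + 8*π + 64/5 = 64/5 + 10*π.
  (u')² squared terms: (6)²·∫sin(3x)² dx = 36·π/2 = 18*π;  (8)²·∫cos(2x)² dx = 64·π/2 = 32*π.
  (u')² cross terms: 2·(6)·(8)·∫sin(3x)·cos(2x) dx = 96·(6/5) = 576/5.
  So ∫_0^π (u')² dx = 18*π + 32*π + 576/5 = 576/5 + 50*π.
||u||_{H^1}^2 = (64/5 + 10*π) + (576/5 + 50*π) = 128 + 60*π.


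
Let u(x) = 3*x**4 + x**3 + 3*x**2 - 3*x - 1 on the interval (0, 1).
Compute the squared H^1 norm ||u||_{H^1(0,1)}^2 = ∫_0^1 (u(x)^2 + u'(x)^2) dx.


||u||_{H^1}^2 = 1485/28

The H^1 norm (squared) on an interval (0, L) is
  ||u||_{H^1}^2 = ∫_0^L u(x)^2 dx + ∫_0^L u'(x)^2 dx.
Compute u'(x) = 12*x**3 + 3*x**2 + 6*x - 3.
Then u(x)^2 = 9*x**8 + 6*x**7 + 19*x**6 - 12*x**5 - 3*x**4 - 20*x**3 + 3*x**2 + 6*x + 1 and u'(x)^2 = 144*x**6 + 72*x**5 + 153*x**4 - 36*x**3 + 18*x**2 - 36*x + 9.
Integrate each monomial from 0 to 1 using ∫_0^1 c·x^n dx = c·1^(n+1)/(n+1):
  ∫_0^1 u(x)^2 dx = ∫_0^1 (9*x^8 + 6*x^7 + 19*x^6 - 12*x^5 - 3*x^4 - 20*x^3 + 3*x^2 + 6*x + 1) dx. Term by term:
    ∫_0^1 9*x^8 dx = 1;  ∫_0^1 6*x^7 dx = 3/4;  ∫_0^1 19*x^6 dx = 19/7;
    ∫_0^1 -12*x^5 dx = -2;  ∫_0^1 -3*x^4 dx = -3/5;  ∫_0^1 -20*x^3 dx = -5;
    ∫_0^1 3*x^2 dx = 1;  ∫_0^1 6*x dx = 3;  ∫_0^1 1 dx = 1.
  Sum: 1 + 3/4 + 19/7 − 2 − 3/5 − 5 + 1 + 3 + 1 = 261/140.
  ∫_0^1 u'(x)^2 dx = ∫_0^1 (144*x^6 + 72*x^5 + 153*x^4 - 36*x^3 + 18*x^2 - 36*x + 9) dx. Term by term:
    ∫_0^1 144*x^6 dx = 144/7;  ∫_0^1 72*x^5 dx = 12;  ∫_0^1 153*x^4 dx = 153/5;
    ∫_0^1 -36*x^3 dx = -9;  ∫_0^1 18*x^2 dx = 6;  ∫_0^1 -36*x dx = -18;
    ∫_0^1 9 dx = 9.
  Sum: 144/7 + 12 + 153/5 − 9 + 6 − 18 + 9 = 1791/35.
Adding: ||u||_{H^1}^2 = 261/140 + 1791/35 = 1485/28.


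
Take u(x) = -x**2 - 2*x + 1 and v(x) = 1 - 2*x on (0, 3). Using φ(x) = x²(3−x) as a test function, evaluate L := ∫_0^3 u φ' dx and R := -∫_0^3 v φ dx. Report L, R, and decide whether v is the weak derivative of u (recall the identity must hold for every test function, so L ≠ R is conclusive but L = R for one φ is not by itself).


LHS = 189/5, RHS = 351/20. No, v is not the weak derivative of u.

u(x) = -x**2 - 2*x + 1, classical derivative u'(x) = -2*x - 2.
φ(x) = x²(3−x), so φ'(x) = 3*x*(2 - x).
Note φ(0) = φ(3) = 0, so the boundary term u·φ vanishes.
LHS = ∫_0^3 u(x) φ'(x) dx = ∫_0^3 (3*x^4 - 15*x^2 + 6*x) dx. Term by term:
  ∫_0^3 3*x^4 dx = 729/5;  ∫_0^3 -15*x^2 dx = -135;  ∫_0^3 6*x dx = 27.
Sum: 729/5 − 135 + 27 = 189/5.
So LHS = 189/5.
∫_0^3 v(x) φ(x) dx = ∫_0^3 (2*x^4 - 7*x^3 + 3*x^2) dx. Term by term:
  ∫_0^3 2*x^4 dx = 486/5;  ∫_0^3 -7*x^3 dx = -567/4;  ∫_0^3 3*x^2 dx = 27.
Sum: 486/5 − 567/4 + 27 = -351/20.
So RHS = -∫_0^3 v(x) φ(x) dx = 351/20.
LHS − RHS = 81/4 ≠ 0, so the identity fails.
(For a valid weak derivative the identity must hold for EVERY test function, in particular this one. The failure shows v is NOT the weak derivative of u.)
Correct weak derivative would be u'(x) = -2*x - 2.
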